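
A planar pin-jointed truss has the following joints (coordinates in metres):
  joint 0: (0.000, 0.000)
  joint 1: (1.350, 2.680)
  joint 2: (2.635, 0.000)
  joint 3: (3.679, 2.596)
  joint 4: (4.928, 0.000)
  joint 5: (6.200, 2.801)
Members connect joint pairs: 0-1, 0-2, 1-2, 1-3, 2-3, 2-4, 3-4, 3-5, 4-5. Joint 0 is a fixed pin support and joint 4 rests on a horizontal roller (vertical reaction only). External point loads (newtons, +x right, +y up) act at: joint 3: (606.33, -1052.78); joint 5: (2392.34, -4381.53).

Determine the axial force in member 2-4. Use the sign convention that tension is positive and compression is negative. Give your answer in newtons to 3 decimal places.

N=6 nodes, M=9 members, R=3 reactions → 2N=12, M+R=12
member 0 (0-1): L=3.0008, (cx,cy)=(0.4499,0.8931)
member 1 (0-2): L=2.6350, (cx,cy)=(1.0000,0.0000)
member 2 (1-2): L=2.9721, (cx,cy)=(0.4323,-0.9017)
member 3 (1-3): L=2.3305, (cx,cy)=(0.9994,-0.0360)
member 4 (2-3): L=2.7981, (cx,cy)=(0.3731,0.9278)
member 5 (2-4): L=2.2930, (cx,cy)=(1.0000,0.0000)
member 6 (3-4): L=2.8808, (cx,cy)=(0.4336,-0.9011)
member 7 (3-5): L=2.5293, (cx,cy)=(0.9967,0.0810)
member 8 (4-5): L=3.0763, (cx,cy)=(0.4135,0.9105)
solve A·x = −loads:
  F[0-1] = +2847.7476 N (tension)
  F[0-2] = +1717.5323 N (tension)
  F[1-2] = -2922.3155 N (compression)
  F[1-3] = +2546.2500 N (tension)
  F[2-3] = +2840.1749 N (tension)
  F[2-4] = -605.6384 N (compression)
  F[3-4] = -3580.0422 N (compression)
  F[3-5] = +4565.1414 N (tension)
  F[4-5] = -5218.5325 N (compression)
  Rx@0 = -2998.6700 N
  Ry@0 = -2543.2956 N
  Ry@4 = +7977.6056 N

-605.638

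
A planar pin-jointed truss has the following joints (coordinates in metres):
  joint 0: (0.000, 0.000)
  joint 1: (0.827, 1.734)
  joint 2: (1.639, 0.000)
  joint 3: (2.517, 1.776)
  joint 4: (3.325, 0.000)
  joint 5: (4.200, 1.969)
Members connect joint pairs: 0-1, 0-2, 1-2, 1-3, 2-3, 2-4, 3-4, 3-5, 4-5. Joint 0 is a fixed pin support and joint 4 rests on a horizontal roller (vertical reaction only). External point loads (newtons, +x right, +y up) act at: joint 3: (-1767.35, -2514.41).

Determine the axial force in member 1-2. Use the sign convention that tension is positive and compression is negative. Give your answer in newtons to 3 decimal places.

N=6 nodes, M=9 members, R=3 reactions → 2N=12, M+R=12
member 0 (0-1): L=1.9211, (cx,cy)=(0.4305,0.9026)
member 1 (0-2): L=1.6390, (cx,cy)=(1.0000,0.0000)
member 2 (1-2): L=1.9147, (cx,cy)=(0.4241,-0.9056)
member 3 (1-3): L=1.6905, (cx,cy)=(0.9997,0.0248)
member 4 (2-3): L=1.9812, (cx,cy)=(0.4432,0.8964)
member 5 (2-4): L=1.6860, (cx,cy)=(1.0000,0.0000)
member 6 (3-4): L=1.9512, (cx,cy)=(0.4141,-0.9102)
member 7 (3-5): L=1.6940, (cx,cy)=(0.9935,0.1139)
member 8 (4-5): L=2.1547, (cx,cy)=(0.4061,0.9138)
solve A·x = −loads:
  F[0-1] = -1722.8270 N (compression)
  F[0-2] = -1025.7091 N (compression)
  F[1-2] = +1677.2082 N (tension)
  F[1-3] = -1453.3699 N (compression)
  F[2-3] = -1694.3928 N (compression)
  F[2-4] = +436.4771 N (tension)
  F[3-4] = -1054.0079 N (compression)
  F[3-5] = +0.0000 N (tension)
  F[4-5] = +0.0000 N (tension)
  Rx@0 = +1767.3500 N
  Ry@0 = +1555.0246 N
  Ry@4 = +959.3854 N

1677.208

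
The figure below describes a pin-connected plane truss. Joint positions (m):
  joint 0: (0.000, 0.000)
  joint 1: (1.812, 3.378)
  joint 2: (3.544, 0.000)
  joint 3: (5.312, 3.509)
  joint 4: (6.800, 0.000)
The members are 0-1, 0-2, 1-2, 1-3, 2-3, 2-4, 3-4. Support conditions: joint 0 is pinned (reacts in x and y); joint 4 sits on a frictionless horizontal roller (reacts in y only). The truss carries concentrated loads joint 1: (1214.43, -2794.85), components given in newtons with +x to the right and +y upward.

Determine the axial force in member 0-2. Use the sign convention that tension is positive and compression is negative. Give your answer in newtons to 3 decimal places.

N=5 nodes, M=7 members, R=3 reactions → 2N=10, M+R=10
member 0 (0-1): L=3.8333, (cx,cy)=(0.4727,0.8812)
member 1 (0-2): L=3.5440, (cx,cy)=(1.0000,0.0000)
member 2 (1-2): L=3.7961, (cx,cy)=(0.4563,-0.8899)
member 3 (1-3): L=3.5025, (cx,cy)=(0.9993,0.0374)
member 4 (2-3): L=3.9292, (cx,cy)=(0.4500,0.8930)
member 5 (2-4): L=3.2560, (cx,cy)=(1.0000,0.0000)
member 6 (3-4): L=3.8115, (cx,cy)=(0.3904,-0.9206)
solve A·x = −loads:
  F[0-1] = -1641.8288 N (compression)
  F[0-2] = +1990.5210 N (tension)
  F[1-2] = -1568.5201 N (compression)
  F[1-3] = -1275.7725 N (compression)
  F[2-3] = +1562.9028 N (tension)
  F[2-4] = +571.6360 N (tension)
  F[3-4] = -1464.2254 N (compression)
  Rx@0 = -1214.4300 N
  Ry@0 = +1446.8187 N
  Ry@4 = +1348.0313 N

1990.521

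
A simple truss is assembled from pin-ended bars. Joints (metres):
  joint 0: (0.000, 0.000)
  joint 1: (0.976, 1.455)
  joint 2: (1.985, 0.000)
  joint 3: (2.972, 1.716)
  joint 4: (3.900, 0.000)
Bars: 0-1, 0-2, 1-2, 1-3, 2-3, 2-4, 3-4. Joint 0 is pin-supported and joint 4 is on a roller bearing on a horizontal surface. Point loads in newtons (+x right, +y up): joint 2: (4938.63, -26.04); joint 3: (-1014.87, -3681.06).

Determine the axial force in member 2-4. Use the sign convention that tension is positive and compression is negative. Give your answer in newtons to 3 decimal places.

N=5 nodes, M=7 members, R=3 reactions → 2N=10, M+R=10
member 0 (0-1): L=1.7520, (cx,cy)=(0.5571,0.8305)
member 1 (0-2): L=1.9850, (cx,cy)=(1.0000,0.0000)
member 2 (1-2): L=1.7706, (cx,cy)=(0.5699,-0.8217)
member 3 (1-3): L=2.0130, (cx,cy)=(0.9916,0.1297)
member 4 (2-3): L=1.9796, (cx,cy)=(0.4986,0.8668)
member 5 (2-4): L=1.9150, (cx,cy)=(1.0000,0.0000)
member 6 (3-4): L=1.9509, (cx,cy)=(0.4757,-0.8796)
solve A·x = −loads:
  F[0-1] = -1607.8107 N (compression)
  F[0-2] = +4819.4212 N (tension)
  F[1-2] = +1359.1087 N (tension)
  F[1-3] = -1684.3755 N (compression)
  F[2-3] = -1258.3629 N (compression)
  F[2-4] = +1282.6882 N (tension)
  F[3-4] = -2696.4873 N (compression)
  Rx@0 = -3923.7600 N
  Ry@0 = +1335.2326 N
  Ry@4 = +2371.8674 N

1282.688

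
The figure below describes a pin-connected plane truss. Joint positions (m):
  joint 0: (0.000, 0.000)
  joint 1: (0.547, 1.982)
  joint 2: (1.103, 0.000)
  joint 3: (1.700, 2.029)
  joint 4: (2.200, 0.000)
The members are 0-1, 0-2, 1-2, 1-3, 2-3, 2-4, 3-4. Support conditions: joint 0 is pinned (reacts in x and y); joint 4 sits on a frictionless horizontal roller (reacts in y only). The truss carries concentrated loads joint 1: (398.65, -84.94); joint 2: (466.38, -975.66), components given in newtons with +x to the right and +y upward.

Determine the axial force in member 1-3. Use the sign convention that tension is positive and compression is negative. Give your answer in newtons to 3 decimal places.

N=5 nodes, M=7 members, R=3 reactions → 2N=10, M+R=10
member 0 (0-1): L=2.0561, (cx,cy)=(0.2660,0.9640)
member 1 (0-2): L=1.1030, (cx,cy)=(1.0000,0.0000)
member 2 (1-2): L=2.0585, (cx,cy)=(0.2701,-0.9628)
member 3 (1-3): L=1.1540, (cx,cy)=(0.9992,0.0407)
member 4 (2-3): L=2.1150, (cx,cy)=(0.2823,0.9593)
member 5 (2-4): L=1.0970, (cx,cy)=(1.0000,0.0000)
member 6 (3-4): L=2.0897, (cx,cy)=(0.2393,-0.9710)
solve A·x = −loads:
  F[0-1] = -198.3199 N (compression)
  F[0-2] = +917.7907 N (tension)
  F[1-2] = +90.1912 N (tension)
  F[1-3] = -476.1663 N (compression)
  F[2-3] = +926.4966 N (tension)
  F[2-4] = +214.2501 N (tension)
  F[3-4] = -895.4365 N (compression)
  Rx@0 = -865.0300 N
  Ry@0 = +191.1730 N
  Ry@4 = +869.4270 N

-476.166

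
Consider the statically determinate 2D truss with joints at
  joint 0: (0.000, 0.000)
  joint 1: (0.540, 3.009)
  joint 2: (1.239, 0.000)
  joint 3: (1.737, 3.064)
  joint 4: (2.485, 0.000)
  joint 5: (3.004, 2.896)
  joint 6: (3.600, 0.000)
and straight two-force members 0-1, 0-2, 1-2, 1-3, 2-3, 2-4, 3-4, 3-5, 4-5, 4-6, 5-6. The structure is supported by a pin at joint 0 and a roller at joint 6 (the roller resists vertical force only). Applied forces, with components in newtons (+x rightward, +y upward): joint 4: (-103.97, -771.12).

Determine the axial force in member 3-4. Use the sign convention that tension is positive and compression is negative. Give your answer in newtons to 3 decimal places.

273.170

N=7 nodes, M=11 members, R=3 reactions → 2N=14, M+R=14
member 0 (0-1): L=3.0571, (cx,cy)=(0.1766,0.9843)
member 1 (0-2): L=1.2390, (cx,cy)=(1.0000,0.0000)
member 2 (1-2): L=3.0891, (cx,cy)=(0.2263,-0.9741)
member 3 (1-3): L=1.1983, (cx,cy)=(0.9989,0.0459)
member 4 (2-3): L=3.1042, (cx,cy)=(0.1604,0.9870)
member 5 (2-4): L=1.2460, (cx,cy)=(1.0000,0.0000)
member 6 (3-4): L=3.1540, (cx,cy)=(0.2372,-0.9715)
member 7 (3-5): L=1.2781, (cx,cy)=(0.9913,-0.1314)
member 8 (4-5): L=2.9421, (cx,cy)=(0.1764,0.9843)
member 9 (4-6): L=1.1150, (cx,cy)=(1.0000,0.0000)
member 10 (5-6): L=2.9567, (cx,cy)=(0.2016,-0.9795)
solve A·x = −loads:
  F[0-1] = -242.6485 N (compression)
  F[0-2] = -61.1086 N (compression)
  F[1-2] = +240.6026 N (tension)
  F[1-3] = -97.4070 N (compression)
  F[2-3] = -237.4374 N (compression)
  F[2-4] = +31.4259 N (tension)
  F[3-4] = +273.1697 N (tension)
  F[3-5] = -201.9331 N (compression)
  F[4-5] = +513.8010 N (tension)
  F[4-6] = +109.5453 N (tension)
  F[5-6] = -543.4424 N (compression)
  Rx@0 = +103.9700 N
  Ry@0 = +238.8330 N
  Ry@6 = +532.2870 N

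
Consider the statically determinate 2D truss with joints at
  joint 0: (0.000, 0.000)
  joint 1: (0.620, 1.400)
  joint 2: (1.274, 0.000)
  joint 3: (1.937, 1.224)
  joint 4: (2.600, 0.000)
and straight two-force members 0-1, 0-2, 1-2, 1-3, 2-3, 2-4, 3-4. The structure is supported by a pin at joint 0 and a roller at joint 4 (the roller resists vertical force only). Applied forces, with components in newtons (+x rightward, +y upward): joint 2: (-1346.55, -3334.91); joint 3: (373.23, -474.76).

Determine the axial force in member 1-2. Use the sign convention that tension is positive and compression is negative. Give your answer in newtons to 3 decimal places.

2052.588

N=5 nodes, M=7 members, R=3 reactions → 2N=10, M+R=10
member 0 (0-1): L=1.5311, (cx,cy)=(0.4049,0.9143)
member 1 (0-2): L=1.2740, (cx,cy)=(1.0000,0.0000)
member 2 (1-2): L=1.5452, (cx,cy)=(0.4232,-0.9060)
member 3 (1-3): L=1.3287, (cx,cy)=(0.9912,-0.1325)
member 4 (2-3): L=1.3920, (cx,cy)=(0.4763,0.8793)
member 5 (2-4): L=1.3260, (cx,cy)=(1.0000,0.0000)
member 6 (3-4): L=1.3920, (cx,cy)=(0.4763,-0.8793)
solve A·x = −loads:
  F[0-1] = -1800.3651 N (compression)
  F[0-2] = -244.3051 N (compression)
  F[1-2] = +2052.5885 N (tension)
  F[1-3] = -1611.9557 N (compression)
  F[2-3] = +1677.7459 N (tension)
  F[2-4] = +1171.8998 N (tension)
  F[3-4] = -2460.5107 N (compression)
  Rx@0 = +973.3200 N
  Ry@0 = +1646.1627 N
  Ry@4 = +2163.5073 N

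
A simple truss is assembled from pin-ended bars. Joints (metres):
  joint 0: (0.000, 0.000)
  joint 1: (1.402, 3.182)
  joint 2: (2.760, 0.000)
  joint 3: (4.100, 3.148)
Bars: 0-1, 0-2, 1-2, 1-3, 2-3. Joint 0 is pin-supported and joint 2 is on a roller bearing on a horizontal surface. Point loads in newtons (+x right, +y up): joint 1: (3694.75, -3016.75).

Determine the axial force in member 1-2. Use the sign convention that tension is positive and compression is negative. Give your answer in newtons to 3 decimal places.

-6297.520

N=4 nodes, M=5 members, R=3 reactions → 2N=8, M+R=8
member 0 (0-1): L=3.4772, (cx,cy)=(0.4032,0.9151)
member 1 (0-2): L=2.7600, (cx,cy)=(1.0000,0.0000)
member 2 (1-2): L=3.4597, (cx,cy)=(0.3925,-0.9197)
member 3 (1-3): L=2.6982, (cx,cy)=(0.9999,-0.0126)
member 4 (2-3): L=3.4213, (cx,cy)=(0.3917,0.9201)
solve A·x = −loads:
  F[0-1] = +3032.7931 N (tension)
  F[0-2] = +2471.9242 N (tension)
  F[1-2] = -6297.5199 N (compression)
  F[1-3] = -0.0000 N (tension)
  F[2-3] = +0.0000 N (tension)
  Rx@0 = -3694.7500 N
  Ry@0 = -2775.3435 N
  Ry@2 = +5792.0935 N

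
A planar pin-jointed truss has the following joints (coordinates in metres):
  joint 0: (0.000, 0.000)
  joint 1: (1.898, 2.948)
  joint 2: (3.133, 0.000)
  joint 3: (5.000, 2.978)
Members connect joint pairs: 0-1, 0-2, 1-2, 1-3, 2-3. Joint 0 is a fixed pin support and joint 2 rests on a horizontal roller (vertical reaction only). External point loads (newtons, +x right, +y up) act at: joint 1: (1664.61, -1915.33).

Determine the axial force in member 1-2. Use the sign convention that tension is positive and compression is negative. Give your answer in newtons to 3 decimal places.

-2956.238

N=4 nodes, M=5 members, R=3 reactions → 2N=8, M+R=8
member 0 (0-1): L=3.5062, (cx,cy)=(0.5413,0.8408)
member 1 (0-2): L=3.1330, (cx,cy)=(1.0000,0.0000)
member 2 (1-2): L=3.1962, (cx,cy)=(0.3864,-0.9223)
member 3 (1-3): L=3.1021, (cx,cy)=(1.0000,0.0097)
member 4 (2-3): L=3.5149, (cx,cy)=(0.5312,0.8473)
solve A·x = −loads:
  F[0-1] = +964.9189 N (tension)
  F[0-2] = +1142.2665 N (tension)
  F[1-2] = -2956.2383 N (compression)
  F[1-3] = +0.0000 N (tension)
  F[2-3] = +0.0000 N (tension)
  Rx@0 = -1664.6100 N
  Ry@0 = -811.3111 N
  Ry@2 = +2726.6411 N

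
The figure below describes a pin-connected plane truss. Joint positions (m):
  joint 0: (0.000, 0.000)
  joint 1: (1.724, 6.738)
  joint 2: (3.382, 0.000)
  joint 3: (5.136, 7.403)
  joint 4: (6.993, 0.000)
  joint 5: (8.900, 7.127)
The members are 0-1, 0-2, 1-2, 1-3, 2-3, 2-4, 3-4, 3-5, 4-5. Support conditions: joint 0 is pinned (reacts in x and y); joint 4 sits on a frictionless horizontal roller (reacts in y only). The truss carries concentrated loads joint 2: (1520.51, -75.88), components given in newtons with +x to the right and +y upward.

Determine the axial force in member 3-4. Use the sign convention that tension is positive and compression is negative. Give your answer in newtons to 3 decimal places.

-37.835

N=6 nodes, M=9 members, R=3 reactions → 2N=12, M+R=12
member 0 (0-1): L=6.9551, (cx,cy)=(0.2479,0.9688)
member 1 (0-2): L=3.3820, (cx,cy)=(1.0000,0.0000)
member 2 (1-2): L=6.9390, (cx,cy)=(0.2389,-0.9710)
member 3 (1-3): L=3.4762, (cx,cy)=(0.9815,0.1913)
member 4 (2-3): L=7.6080, (cx,cy)=(0.2305,0.9731)
member 5 (2-4): L=3.6110, (cx,cy)=(1.0000,0.0000)
member 6 (3-4): L=7.6324, (cx,cy)=(0.2433,-0.9699)
member 7 (3-5): L=3.7741, (cx,cy)=(0.9973,-0.0731)
member 8 (4-5): L=7.3777, (cx,cy)=(0.2585,0.9660)
solve A·x = −loads:
  F[0-1] = -40.4446 N (compression)
  F[0-2] = +1530.5353 N (tension)
  F[1-2] = +36.5845 N (tension)
  F[1-3] = -19.1199 N (compression)
  F[2-3] = +41.4725 N (tension)
  F[2-4] = +9.2054 N (tension)
  F[3-4] = -37.8345 N (compression)
  F[3-5] = +0.0000 N (tension)
  F[4-5] = -0.0000 N (compression)
  Rx@0 = -1520.5100 N
  Ry@0 = +39.1824 N
  Ry@4 = +36.6976 N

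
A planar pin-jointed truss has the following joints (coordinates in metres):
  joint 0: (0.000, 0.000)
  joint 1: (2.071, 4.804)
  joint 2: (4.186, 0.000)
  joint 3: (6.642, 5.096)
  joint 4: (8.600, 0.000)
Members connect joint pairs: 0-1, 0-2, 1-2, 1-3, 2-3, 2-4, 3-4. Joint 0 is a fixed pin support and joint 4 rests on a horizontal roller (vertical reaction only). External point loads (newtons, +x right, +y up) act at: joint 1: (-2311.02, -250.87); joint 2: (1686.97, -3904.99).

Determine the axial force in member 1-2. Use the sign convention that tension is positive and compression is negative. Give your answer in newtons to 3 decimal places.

N=5 nodes, M=7 members, R=3 reactions → 2N=10, M+R=10
member 0 (0-1): L=5.2314, (cx,cy)=(0.3959,0.9183)
member 1 (0-2): L=4.1860, (cx,cy)=(1.0000,0.0000)
member 2 (1-2): L=5.2490, (cx,cy)=(0.4029,-0.9152)
member 3 (1-3): L=4.5803, (cx,cy)=(0.9980,0.0638)
member 4 (2-3): L=5.6570, (cx,cy)=(0.4342,0.9008)
member 5 (2-4): L=4.4140, (cx,cy)=(1.0000,0.0000)
member 6 (3-4): L=5.4592, (cx,cy)=(0.3587,-0.9335)
solve A·x = −loads:
  F[0-1] = -3795.7669 N (compression)
  F[0-2] = +878.6158 N (tension)
  F[1-2] = +3492.6067 N (tension)
  F[1-3] = -600.1655 N (compression)
  F[2-3] = +786.4444 N (tension)
  F[2-4] = +257.5053 N (tension)
  F[3-4] = -717.9651 N (compression)
  Rx@0 = +624.0500 N
  Ry@0 = +3485.6623 N
  Ry@4 = +670.1977 N

3492.607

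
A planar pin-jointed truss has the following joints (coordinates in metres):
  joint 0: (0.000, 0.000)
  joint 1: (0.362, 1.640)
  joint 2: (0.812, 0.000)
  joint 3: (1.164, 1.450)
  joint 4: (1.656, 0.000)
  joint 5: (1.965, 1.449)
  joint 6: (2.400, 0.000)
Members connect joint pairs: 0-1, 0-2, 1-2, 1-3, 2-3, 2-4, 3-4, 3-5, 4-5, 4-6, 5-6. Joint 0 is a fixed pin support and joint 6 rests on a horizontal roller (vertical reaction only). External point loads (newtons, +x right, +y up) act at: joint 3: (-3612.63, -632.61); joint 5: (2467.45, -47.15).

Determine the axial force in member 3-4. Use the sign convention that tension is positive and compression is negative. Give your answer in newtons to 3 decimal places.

N=7 nodes, M=11 members, R=3 reactions → 2N=14, M+R=14
member 0 (0-1): L=1.6795, (cx,cy)=(0.2155,0.9765)
member 1 (0-2): L=0.8120, (cx,cy)=(1.0000,0.0000)
member 2 (1-2): L=1.7006, (cx,cy)=(0.2646,-0.9644)
member 3 (1-3): L=0.8242, (cx,cy)=(0.9731,-0.2305)
member 4 (2-3): L=1.4921, (cx,cy)=(0.2359,0.9718)
member 5 (2-4): L=0.8440, (cx,cy)=(1.0000,0.0000)
member 6 (3-4): L=1.5312, (cx,cy)=(0.3213,-0.9470)
member 7 (3-5): L=0.8010, (cx,cy)=(1.0000,-0.0012)
member 8 (4-5): L=1.4816, (cx,cy)=(0.2086,0.9780)
member 9 (4-6): L=0.7440, (cx,cy)=(1.0000,0.0000)
member 10 (5-6): L=1.5129, (cx,cy)=(0.2875,-0.9578)
solve A·x = −loads:
  F[0-1] = -1051.9752 N (compression)
  F[0-2] = -918.4338 N (compression)
  F[1-2] = +1198.8518 N (tension)
  F[1-3] = -559.0310 N (compression)
  F[2-3] = -1189.6979 N (compression)
  F[2-4] = -320.5480 N (compression)
  F[3-4] = +413.2361 N (tension)
  F[3-5] = +2655.2202 N (tension)
  F[4-5] = -400.1218 N (compression)
  F[4-6] = -104.3183 N (compression)
  F[5-6] = +362.8086 N (tension)
  Rx@0 = +1145.1800 N
  Ry@0 = +1027.2478 N
  Ry@6 = -347.4878 N

413.236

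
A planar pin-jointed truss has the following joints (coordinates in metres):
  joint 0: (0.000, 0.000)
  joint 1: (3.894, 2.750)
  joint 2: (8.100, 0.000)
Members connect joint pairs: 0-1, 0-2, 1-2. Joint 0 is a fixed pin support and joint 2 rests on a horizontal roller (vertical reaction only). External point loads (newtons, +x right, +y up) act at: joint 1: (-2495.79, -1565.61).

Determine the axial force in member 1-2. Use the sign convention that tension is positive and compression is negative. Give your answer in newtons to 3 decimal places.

N=3 nodes, M=3 members, R=3 reactions → 2N=6, M+R=6
member 0 (0-1): L=4.7672, (cx,cy)=(0.8168,0.5769)
member 1 (0-2): L=8.1000, (cx,cy)=(1.0000,0.0000)
member 2 (1-2): L=5.0252, (cx,cy)=(0.8370,-0.5472)
solve A·x = −loads:
  F[0-1] = -2878.1351 N (compression)
  F[0-2] = -144.8143 N (compression)
  F[1-2] = +173.0207 N (tension)
  Rx@0 = +2495.7900 N
  Ry@0 = +1660.2936 N
  Ry@2 = -94.6836 N

173.021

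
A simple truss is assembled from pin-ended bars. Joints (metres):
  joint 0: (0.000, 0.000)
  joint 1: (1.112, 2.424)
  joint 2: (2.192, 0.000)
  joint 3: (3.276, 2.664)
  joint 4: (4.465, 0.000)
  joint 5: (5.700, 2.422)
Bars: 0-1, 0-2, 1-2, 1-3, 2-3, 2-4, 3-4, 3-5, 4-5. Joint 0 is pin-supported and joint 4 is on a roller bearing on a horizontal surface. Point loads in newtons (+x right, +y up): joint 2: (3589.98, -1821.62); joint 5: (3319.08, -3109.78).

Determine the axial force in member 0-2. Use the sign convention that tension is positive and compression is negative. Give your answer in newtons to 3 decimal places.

N=6 nodes, M=9 members, R=3 reactions → 2N=12, M+R=12
member 0 (0-1): L=2.6669, (cx,cy)=(0.4170,0.9089)
member 1 (0-2): L=2.1920, (cx,cy)=(1.0000,0.0000)
member 2 (1-2): L=2.6537, (cx,cy)=(0.4070,-0.9134)
member 3 (1-3): L=2.1773, (cx,cy)=(0.9939,0.1102)
member 4 (2-3): L=2.8761, (cx,cy)=(0.3769,0.9263)
member 5 (2-4): L=2.2730, (cx,cy)=(1.0000,0.0000)
member 6 (3-4): L=2.9173, (cx,cy)=(0.4076,-0.9132)
member 7 (3-5): L=2.4361, (cx,cy)=(0.9951,-0.0993)
member 8 (4-5): L=2.7187, (cx,cy)=(0.4543,0.8909)
solve A·x = −loads:
  F[0-1] = +1906.8998 N (tension)
  F[0-2] = +6113.9504 N (tension)
  F[1-2] = -1716.1344 N (compression)
  F[1-3] = +1502.6948 N (tension)
  F[2-3] = +3659.0414 N (tension)
  F[2-4] = +446.4524 N (tension)
  F[3-4] = -4403.0955 N (compression)
  F[3-5] = +4690.3949 N (tension)
  F[4-5] = -2967.7014 N (compression)
  Rx@0 = -6909.0600 N
  Ry@0 = -1733.2246 N
  Ry@4 = +6664.6246 N

6113.950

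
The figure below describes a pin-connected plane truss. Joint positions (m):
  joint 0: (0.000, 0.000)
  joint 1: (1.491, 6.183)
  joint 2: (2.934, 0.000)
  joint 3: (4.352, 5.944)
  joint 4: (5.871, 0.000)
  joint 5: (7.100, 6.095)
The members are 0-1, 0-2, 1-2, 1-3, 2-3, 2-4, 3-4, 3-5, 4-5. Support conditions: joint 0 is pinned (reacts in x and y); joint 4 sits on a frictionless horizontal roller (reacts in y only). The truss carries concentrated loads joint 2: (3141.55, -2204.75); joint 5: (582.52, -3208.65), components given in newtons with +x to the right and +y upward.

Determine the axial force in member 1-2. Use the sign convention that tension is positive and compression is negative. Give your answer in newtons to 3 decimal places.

N=6 nodes, M=9 members, R=3 reactions → 2N=12, M+R=12
member 0 (0-1): L=6.3602, (cx,cy)=(0.2344,0.9721)
member 1 (0-2): L=2.9340, (cx,cy)=(1.0000,0.0000)
member 2 (1-2): L=6.3492, (cx,cy)=(0.2273,-0.9738)
member 3 (1-3): L=2.8710, (cx,cy)=(0.9965,-0.0832)
member 4 (2-3): L=6.1108, (cx,cy)=(0.2320,0.9727)
member 5 (2-4): L=2.9370, (cx,cy)=(1.0000,0.0000)
member 6 (3-4): L=6.1350, (cx,cy)=(0.2476,-0.9689)
member 7 (3-5): L=2.7521, (cx,cy)=(0.9985,0.0549)
member 8 (4-5): L=6.2177, (cx,cy)=(0.1977,0.9803)
solve A·x = −loads:
  F[0-1] = +178.4595 N (tension)
  F[0-2] = +3682.2346 N (tension)
  F[1-2] = -185.3509 N (compression)
  F[1-3] = +84.2534 N (tension)
  F[2-3] = +2452.1845 N (tension)
  F[2-4] = -70.4660 N (compression)
  F[3-4] = -2384.1527 N (compression)
  F[3-5] = +1245.1656 N (tension)
  F[4-5] = -3342.9229 N (compression)
  Rx@0 = -3724.0700 N
  Ry@0 = -173.4865 N
  Ry@4 = +5586.8865 N

-185.351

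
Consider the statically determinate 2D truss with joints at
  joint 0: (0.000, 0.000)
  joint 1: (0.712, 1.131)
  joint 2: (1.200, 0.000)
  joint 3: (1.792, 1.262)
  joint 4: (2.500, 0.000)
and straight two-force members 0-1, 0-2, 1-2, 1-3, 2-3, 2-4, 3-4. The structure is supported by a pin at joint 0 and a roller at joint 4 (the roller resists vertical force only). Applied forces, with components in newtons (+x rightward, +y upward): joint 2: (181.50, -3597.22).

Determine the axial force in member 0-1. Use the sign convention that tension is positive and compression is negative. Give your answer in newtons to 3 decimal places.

-2210.351

N=5 nodes, M=7 members, R=3 reactions → 2N=10, M+R=10
member 0 (0-1): L=1.3365, (cx,cy)=(0.5328,0.8463)
member 1 (0-2): L=1.2000, (cx,cy)=(1.0000,0.0000)
member 2 (1-2): L=1.2318, (cx,cy)=(0.3962,-0.9182)
member 3 (1-3): L=1.0879, (cx,cy)=(0.9927,0.1204)
member 4 (2-3): L=1.3940, (cx,cy)=(0.4247,0.9053)
member 5 (2-4): L=1.3000, (cx,cy)=(1.0000,0.0000)
member 6 (3-4): L=1.4470, (cx,cy)=(0.4893,-0.8721)
solve A·x = −loads:
  F[0-1] = -2210.3509 N (compression)
  F[0-2] = +1359.0727 N (tension)
  F[1-2] = +1788.1023 N (tension)
  F[1-3] = -1899.7914 N (compression)
  F[2-3] = +2159.8850 N (tension)
  F[2-4] = +968.6840 N (tension)
  F[3-4] = -1979.8290 N (compression)
  Rx@0 = -181.5000 N
  Ry@0 = +1870.5544 N
  Ry@4 = +1726.6656 N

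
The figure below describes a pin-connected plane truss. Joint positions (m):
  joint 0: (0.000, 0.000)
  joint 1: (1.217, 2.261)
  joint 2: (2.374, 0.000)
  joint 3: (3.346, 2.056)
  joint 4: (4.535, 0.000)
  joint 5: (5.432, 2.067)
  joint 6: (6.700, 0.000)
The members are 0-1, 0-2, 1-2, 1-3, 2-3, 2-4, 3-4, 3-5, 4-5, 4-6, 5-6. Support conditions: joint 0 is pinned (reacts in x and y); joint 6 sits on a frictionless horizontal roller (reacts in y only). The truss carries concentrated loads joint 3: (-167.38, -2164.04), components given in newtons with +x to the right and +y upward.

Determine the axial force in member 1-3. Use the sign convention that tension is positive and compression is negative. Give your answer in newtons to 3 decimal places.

N=7 nodes, M=11 members, R=3 reactions → 2N=14, M+R=14
member 0 (0-1): L=2.5677, (cx,cy)=(0.4740,0.8805)
member 1 (0-2): L=2.3740, (cx,cy)=(1.0000,0.0000)
member 2 (1-2): L=2.5398, (cx,cy)=(0.4555,-0.8902)
member 3 (1-3): L=2.1388, (cx,cy)=(0.9954,-0.0958)
member 4 (2-3): L=2.2742, (cx,cy)=(0.4274,0.9041)
member 5 (2-4): L=2.1610, (cx,cy)=(1.0000,0.0000)
member 6 (3-4): L=2.3750, (cx,cy)=(0.5006,-0.8657)
member 7 (3-5): L=2.0860, (cx,cy)=(1.0000,0.0053)
member 8 (4-5): L=2.2532, (cx,cy)=(0.3981,0.9173)
member 9 (4-6): L=2.1650, (cx,cy)=(1.0000,0.0000)
member 10 (5-6): L=2.4249, (cx,cy)=(0.5229,-0.8524)
solve A·x = −loads:
  F[0-1] = -1288.6039 N (compression)
  F[0-2] = +443.3673 N (tension)
  F[1-2] = +1410.1521 N (tension)
  F[1-3] = -1258.9254 N (compression)
  F[2-3] = -1388.5564 N (compression)
  F[2-4] = +1679.2265 N (tension)
  F[3-4] = -1195.6839 N (compression)
  F[3-5] = -1080.6568 N (compression)
  F[4-5] = +1128.3250 N (tension)
  F[4-6] = +631.4633 N (tension)
  F[5-6] = -1207.6166 N (compression)
  Rx@0 = +167.3800 N
  Ry@0 = +1134.6751 N
  Ry@6 = +1029.3649 N

-1258.925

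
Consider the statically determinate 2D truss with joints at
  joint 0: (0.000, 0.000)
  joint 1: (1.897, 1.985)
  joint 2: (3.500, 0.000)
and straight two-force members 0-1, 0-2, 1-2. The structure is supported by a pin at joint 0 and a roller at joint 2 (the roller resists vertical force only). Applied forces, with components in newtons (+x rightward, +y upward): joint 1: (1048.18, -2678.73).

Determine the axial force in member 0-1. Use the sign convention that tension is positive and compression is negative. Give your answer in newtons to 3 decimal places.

N=3 nodes, M=3 members, R=3 reactions → 2N=6, M+R=6
member 0 (0-1): L=2.7457, (cx,cy)=(0.6909,0.7230)
member 1 (0-2): L=3.5000, (cx,cy)=(1.0000,0.0000)
member 2 (1-2): L=2.5514, (cx,cy)=(0.6283,-0.7780)
solve A·x = −loads:
  F[0-1] = -874.7359 N (compression)
  F[0-2] = +1652.5351 N (tension)
  F[1-2] = -2630.2809 N (compression)
  Rx@0 = -1048.1800 N
  Ry@0 = +632.3905 N
  Ry@2 = +2046.3395 N

-874.736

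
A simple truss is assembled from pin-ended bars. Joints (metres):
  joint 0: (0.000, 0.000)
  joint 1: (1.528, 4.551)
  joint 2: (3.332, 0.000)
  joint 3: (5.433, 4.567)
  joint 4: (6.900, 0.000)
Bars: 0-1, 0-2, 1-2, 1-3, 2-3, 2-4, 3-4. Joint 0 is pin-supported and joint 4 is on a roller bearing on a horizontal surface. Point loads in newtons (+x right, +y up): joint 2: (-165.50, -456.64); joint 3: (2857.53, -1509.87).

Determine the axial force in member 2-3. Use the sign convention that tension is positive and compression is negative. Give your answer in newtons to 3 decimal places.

1966.871

N=5 nodes, M=7 members, R=3 reactions → 2N=10, M+R=10
member 0 (0-1): L=4.8007, (cx,cy)=(0.3183,0.9480)
member 1 (0-2): L=3.3320, (cx,cy)=(1.0000,0.0000)
member 2 (1-2): L=4.8955, (cx,cy)=(0.3685,-0.9296)
member 3 (1-3): L=3.9050, (cx,cy)=(1.0000,0.0041)
member 4 (2-3): L=5.0271, (cx,cy)=(0.4179,0.9085)
member 5 (2-4): L=3.5680, (cx,cy)=(1.0000,0.0000)
member 6 (3-4): L=4.7968, (cx,cy)=(0.3058,-0.9521)
solve A·x = −loads:
  F[0-1] = +1407.4070 N (tension)
  F[0-2] = +2244.0675 N (tension)
  F[1-2] = -1430.9141 N (compression)
  F[1-3] = +975.2639 N (tension)
  F[2-3] = +1966.8712 N (tension)
  F[2-4] = +1060.2497 N (tension)
  F[3-4] = -3466.8286 N (compression)
  Rx@0 = -2692.0300 N
  Ry@0 = -1334.2129 N
  Ry@4 = +3300.7229 N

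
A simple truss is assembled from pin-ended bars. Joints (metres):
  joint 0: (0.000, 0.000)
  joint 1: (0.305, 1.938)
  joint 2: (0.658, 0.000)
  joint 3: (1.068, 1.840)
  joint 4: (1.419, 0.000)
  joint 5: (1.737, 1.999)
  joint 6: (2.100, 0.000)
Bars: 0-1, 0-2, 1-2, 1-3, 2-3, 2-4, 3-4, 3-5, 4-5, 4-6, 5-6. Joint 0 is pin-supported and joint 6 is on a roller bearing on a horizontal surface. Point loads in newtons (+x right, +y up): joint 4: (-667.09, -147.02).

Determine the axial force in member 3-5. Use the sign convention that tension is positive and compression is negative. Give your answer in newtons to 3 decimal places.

N=7 nodes, M=11 members, R=3 reactions → 2N=14, M+R=14
member 0 (0-1): L=1.9619, (cx,cy)=(0.1555,0.9878)
member 1 (0-2): L=0.6580, (cx,cy)=(1.0000,0.0000)
member 2 (1-2): L=1.9699, (cx,cy)=(0.1792,-0.9838)
member 3 (1-3): L=0.7693, (cx,cy)=(0.9919,-0.1274)
member 4 (2-3): L=1.8851, (cx,cy)=(0.2175,0.9761)
member 5 (2-4): L=0.7610, (cx,cy)=(1.0000,0.0000)
member 6 (3-4): L=1.8732, (cx,cy)=(0.1874,-0.9823)
member 7 (3-5): L=0.6876, (cx,cy)=(0.9729,0.2312)
member 8 (4-5): L=2.0241, (cx,cy)=(0.1571,0.9876)
member 9 (4-6): L=0.6810, (cx,cy)=(1.0000,0.0000)
member 10 (5-6): L=2.0317, (cx,cy)=(0.1787,-0.9839)
solve A·x = −loads:
  F[0-1] = -48.2633 N (compression)
  F[0-2] = -659.5867 N (compression)
  F[1-2] = +50.6249 N (tension)
  F[1-3] = -16.7113 N (compression)
  F[2-3] = -51.0269 N (compression)
  F[2-4] = -639.4169 N (compression)
  F[3-4] = +40.0259 N (tension)
  F[3-5] = -36.1530 N (compression)
  F[4-5] = +109.0573 N (tension)
  F[4-6] = +18.0399 N (tension)
  F[5-6] = -100.9682 N (compression)
  Rx@0 = +667.0900 N
  Ry@0 = +47.6765 N
  Ry@6 = +99.3435 N

-36.153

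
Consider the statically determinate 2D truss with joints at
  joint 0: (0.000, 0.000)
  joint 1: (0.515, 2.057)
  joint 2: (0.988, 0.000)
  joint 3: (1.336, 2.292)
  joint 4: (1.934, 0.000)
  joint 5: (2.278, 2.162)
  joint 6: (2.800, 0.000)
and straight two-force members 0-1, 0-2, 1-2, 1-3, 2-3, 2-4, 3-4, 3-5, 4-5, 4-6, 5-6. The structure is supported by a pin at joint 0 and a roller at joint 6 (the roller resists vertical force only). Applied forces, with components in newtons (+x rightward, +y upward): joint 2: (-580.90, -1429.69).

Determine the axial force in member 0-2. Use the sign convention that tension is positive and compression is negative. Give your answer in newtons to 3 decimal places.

-349.259

N=7 nodes, M=11 members, R=3 reactions → 2N=14, M+R=14
member 0 (0-1): L=2.1205, (cx,cy)=(0.2429,0.9701)
member 1 (0-2): L=0.9880, (cx,cy)=(1.0000,0.0000)
member 2 (1-2): L=2.1107, (cx,cy)=(0.2241,-0.9746)
member 3 (1-3): L=0.8540, (cx,cy)=(0.9614,0.2752)
member 4 (2-3): L=2.3183, (cx,cy)=(0.1501,0.9887)
member 5 (2-4): L=0.9460, (cx,cy)=(1.0000,0.0000)
member 6 (3-4): L=2.3687, (cx,cy)=(0.2525,-0.9676)
member 7 (3-5): L=0.9509, (cx,cy)=(0.9906,-0.1367)
member 8 (4-5): L=2.1892, (cx,cy)=(0.1571,0.9876)
member 9 (4-6): L=0.8660, (cx,cy)=(1.0000,0.0000)
member 10 (5-6): L=2.2241, (cx,cy)=(0.2347,-0.9721)
solve A·x = −loads:
  F[0-1] = -953.7703 N (compression)
  F[0-2] = -349.2592 N (compression)
  F[1-2] = +826.8991 N (tension)
  F[1-3] = -433.6916 N (compression)
  F[2-3] = +630.9713 N (tension)
  F[2-4] = +322.2310 N (tension)
  F[3-4] = -493.1633 N (compression)
  F[3-5] = -199.6028 N (compression)
  F[4-5] = +483.1916 N (tension)
  F[4-6] = +121.8023 N (tension)
  F[5-6] = -518.9722 N (compression)
  Rx@0 = +580.9000 N
  Ry@0 = +925.2137 N
  Ry@6 = +504.4763 N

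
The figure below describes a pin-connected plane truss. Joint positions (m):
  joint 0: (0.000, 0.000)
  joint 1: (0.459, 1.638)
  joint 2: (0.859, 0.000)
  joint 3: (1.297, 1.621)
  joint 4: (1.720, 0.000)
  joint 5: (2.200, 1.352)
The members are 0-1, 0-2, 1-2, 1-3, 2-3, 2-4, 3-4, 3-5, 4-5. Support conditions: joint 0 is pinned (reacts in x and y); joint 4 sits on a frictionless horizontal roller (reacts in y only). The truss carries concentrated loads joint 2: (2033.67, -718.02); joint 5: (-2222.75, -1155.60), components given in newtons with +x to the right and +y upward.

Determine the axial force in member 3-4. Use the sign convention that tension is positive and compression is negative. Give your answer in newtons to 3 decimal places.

N=6 nodes, M=9 members, R=3 reactions → 2N=12, M+R=12
member 0 (0-1): L=1.7011, (cx,cy)=(0.2698,0.9629)
member 1 (0-2): L=0.8590, (cx,cy)=(1.0000,0.0000)
member 2 (1-2): L=1.6861, (cx,cy)=(0.2372,-0.9715)
member 3 (1-3): L=0.8382, (cx,cy)=(0.9998,-0.0203)
member 4 (2-3): L=1.6791, (cx,cy)=(0.2608,0.9654)
member 5 (2-4): L=0.8610, (cx,cy)=(1.0000,0.0000)
member 6 (3-4): L=1.6753, (cx,cy)=(0.2525,-0.9676)
member 7 (3-5): L=0.9422, (cx,cy)=(0.9584,-0.2855)
member 8 (4-5): L=1.4347, (cx,cy)=(0.3346,0.9424)
solve A·x = −loads:
  F[0-1] = -1852.8430 N (compression)
  F[0-2] = +310.8655 N (tension)
  F[1-2] = +1856.1814 N (tension)
  F[1-3] = -940.4795 N (compression)
  F[2-3] = -1124.0908 N (compression)
  F[2-4] = -989.2460 N (compression)
  F[3-4] = +1606.4382 N (tension)
  F[3-5] = -1710.3050 N (compression)
  F[4-5] = -1744.4164 N (compression)
  Rx@0 = +189.0800 N
  Ry@0 = +1784.1193 N
  Ry@4 = +89.5007 N

1606.438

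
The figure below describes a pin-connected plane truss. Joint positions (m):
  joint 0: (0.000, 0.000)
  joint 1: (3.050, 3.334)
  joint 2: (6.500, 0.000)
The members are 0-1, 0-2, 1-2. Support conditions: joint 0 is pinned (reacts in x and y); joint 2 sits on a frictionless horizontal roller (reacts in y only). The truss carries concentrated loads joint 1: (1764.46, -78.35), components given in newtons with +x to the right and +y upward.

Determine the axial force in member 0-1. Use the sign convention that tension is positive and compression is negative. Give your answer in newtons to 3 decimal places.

1170.246

N=3 nodes, M=3 members, R=3 reactions → 2N=6, M+R=6
member 0 (0-1): L=4.5186, (cx,cy)=(0.6750,0.7378)
member 1 (0-2): L=6.5000, (cx,cy)=(1.0000,0.0000)
member 2 (1-2): L=4.7977, (cx,cy)=(0.7191,-0.6949)
solve A·x = −loads:
  F[0-1] = +1170.2456 N (tension)
  F[0-2] = +974.5644 N (tension)
  F[1-2] = -1355.2699 N (compression)
  Rx@0 = -1764.4600 N
  Ry@0 = -863.4465 N
  Ry@2 = +941.7965 N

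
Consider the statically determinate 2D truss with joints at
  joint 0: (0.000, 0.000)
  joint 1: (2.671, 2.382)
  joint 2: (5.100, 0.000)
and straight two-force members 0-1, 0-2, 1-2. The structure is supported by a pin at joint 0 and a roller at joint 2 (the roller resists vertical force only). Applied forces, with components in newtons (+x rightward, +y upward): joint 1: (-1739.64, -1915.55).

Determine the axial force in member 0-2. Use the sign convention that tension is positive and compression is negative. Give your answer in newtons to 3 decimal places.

N=3 nodes, M=3 members, R=3 reactions → 2N=6, M+R=6
member 0 (0-1): L=3.5788, (cx,cy)=(0.7463,0.6656)
member 1 (0-2): L=5.1000, (cx,cy)=(1.0000,0.0000)
member 2 (1-2): L=3.4021, (cx,cy)=(0.7140,-0.7002)
solve A·x = −loads:
  F[0-1] = -2591.4986 N (compression)
  F[0-2] = +194.4711 N (tension)
  F[1-2] = -272.3758 N (compression)
  Rx@0 = +1739.6400 N
  Ry@0 = +1724.8418 N
  Ry@2 = +190.7082 N

194.471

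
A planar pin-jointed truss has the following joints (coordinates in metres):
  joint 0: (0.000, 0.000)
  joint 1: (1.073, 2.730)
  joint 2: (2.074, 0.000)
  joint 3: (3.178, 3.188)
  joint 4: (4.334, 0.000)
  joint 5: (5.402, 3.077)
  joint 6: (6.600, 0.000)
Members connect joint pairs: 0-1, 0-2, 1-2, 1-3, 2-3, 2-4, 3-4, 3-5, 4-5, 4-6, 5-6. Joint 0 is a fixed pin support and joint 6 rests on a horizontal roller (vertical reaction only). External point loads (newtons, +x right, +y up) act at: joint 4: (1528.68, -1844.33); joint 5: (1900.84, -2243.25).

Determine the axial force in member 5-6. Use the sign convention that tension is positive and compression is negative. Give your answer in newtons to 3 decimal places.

N=7 nodes, M=11 members, R=3 reactions → 2N=14, M+R=14
member 0 (0-1): L=2.9333, (cx,cy)=(0.3658,0.9307)
member 1 (0-2): L=2.0740, (cx,cy)=(1.0000,0.0000)
member 2 (1-2): L=2.9077, (cx,cy)=(0.3443,-0.9389)
member 3 (1-3): L=2.1542, (cx,cy)=(0.9771,0.2126)
member 4 (2-3): L=3.3737, (cx,cy)=(0.3272,0.9449)
member 5 (2-4): L=2.2600, (cx,cy)=(1.0000,0.0000)
member 6 (3-4): L=3.3911, (cx,cy)=(0.3409,-0.9401)
member 7 (3-5): L=2.2268, (cx,cy)=(0.9988,-0.0498)
member 8 (4-5): L=3.2571, (cx,cy)=(0.3279,0.9447)
member 9 (4-6): L=2.2660, (cx,cy)=(1.0000,0.0000)
member 10 (5-6): L=3.3020, (cx,cy)=(0.3628,-0.9319)
solve A·x = −loads:
  F[0-1] = -165.6928 N (compression)
  F[0-2] = +3490.1304 N (tension)
  F[1-2] = +139.1051 N (tension)
  F[1-3] = -111.0364 N (compression)
  F[2-3] = -138.2119 N (compression)
  F[2-4] = +3583.2455 N (tension)
  F[3-4] = +175.3694 N (tension)
  F[3-5] = -213.7730 N (compression)
  F[4-5] = +1777.7531 N (tension)
  F[4-6] = +1531.4196 N (tension)
  F[5-6] = -4220.9776 N (compression)
  Rx@0 = -3429.5200 N
  Ry@0 = +154.2092 N
  Ry@6 = +3933.3708 N

-4220.978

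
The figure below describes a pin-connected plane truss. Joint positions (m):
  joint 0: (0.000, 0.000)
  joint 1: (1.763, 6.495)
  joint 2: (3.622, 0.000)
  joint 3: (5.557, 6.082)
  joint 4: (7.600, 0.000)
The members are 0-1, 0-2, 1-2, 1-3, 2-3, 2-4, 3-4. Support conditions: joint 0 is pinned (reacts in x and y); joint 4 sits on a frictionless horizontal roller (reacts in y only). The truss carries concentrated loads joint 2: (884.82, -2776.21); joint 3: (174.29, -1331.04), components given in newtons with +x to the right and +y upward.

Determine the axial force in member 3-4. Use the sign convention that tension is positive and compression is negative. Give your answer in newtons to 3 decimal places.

-2569.546

N=5 nodes, M=7 members, R=3 reactions → 2N=10, M+R=10
member 0 (0-1): L=6.7300, (cx,cy)=(0.2620,0.9651)
member 1 (0-2): L=3.6220, (cx,cy)=(1.0000,0.0000)
member 2 (1-2): L=6.7558, (cx,cy)=(0.2752,-0.9614)
member 3 (1-3): L=3.8164, (cx,cy)=(0.9941,-0.1082)
member 4 (2-3): L=6.3824, (cx,cy)=(0.3032,0.9529)
member 5 (2-4): L=3.9780, (cx,cy)=(1.0000,0.0000)
member 6 (3-4): L=6.4160, (cx,cy)=(0.3184,-0.9479)
solve A·x = −loads:
  F[0-1] = -1731.9351 N (compression)
  F[0-2] = +1512.8086 N (tension)
  F[1-2] = +1847.5037 N (tension)
  F[1-3] = -967.7609 N (compression)
  F[2-3] = +1049.4206 N (tension)
  F[2-4] = +818.2066 N (tension)
  F[3-4] = -2569.5460 N (compression)
  Rx@0 = -1059.1100 N
  Ry@0 = +1671.4535 N
  Ry@4 = +2435.7965 N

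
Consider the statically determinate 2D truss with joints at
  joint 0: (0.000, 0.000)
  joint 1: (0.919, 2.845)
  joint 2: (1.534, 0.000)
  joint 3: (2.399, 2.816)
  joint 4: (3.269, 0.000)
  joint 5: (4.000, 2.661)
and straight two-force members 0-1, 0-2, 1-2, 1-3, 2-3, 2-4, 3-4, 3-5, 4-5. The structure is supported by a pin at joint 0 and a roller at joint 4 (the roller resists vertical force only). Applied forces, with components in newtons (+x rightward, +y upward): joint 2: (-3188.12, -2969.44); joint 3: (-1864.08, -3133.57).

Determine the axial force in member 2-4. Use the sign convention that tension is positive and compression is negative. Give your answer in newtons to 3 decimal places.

N=6 nodes, M=9 members, R=3 reactions → 2N=12, M+R=12
member 0 (0-1): L=2.9897, (cx,cy)=(0.3074,0.9516)
member 1 (0-2): L=1.5340, (cx,cy)=(1.0000,0.0000)
member 2 (1-2): L=2.9107, (cx,cy)=(0.2113,-0.9774)
member 3 (1-3): L=1.4803, (cx,cy)=(0.9998,-0.0196)
member 4 (2-3): L=2.9459, (cx,cy)=(0.2936,0.9559)
member 5 (2-4): L=1.7350, (cx,cy)=(1.0000,0.0000)
member 6 (3-4): L=2.9473, (cx,cy)=(0.2952,-0.9554)
member 7 (3-5): L=1.6085, (cx,cy)=(0.9953,-0.0964)
member 8 (4-5): L=2.7596, (cx,cy)=(0.2649,0.9643)
solve A·x = −loads:
  F[0-1] = -4220.0447 N (compression)
  F[0-2] = -3755.0263 N (compression)
  F[1-2] = +4152.0798 N (tension)
  F[1-3] = -2174.8776 N (compression)
  F[2-3] = -1139.1155 N (compression)
  F[2-4] = +644.8616 N (tension)
  F[3-4] = -2184.6210 N (compression)
  F[3-5] = +0.0000 N (tension)
  F[4-5] = -0.0000 N (compression)
  Rx@0 = +5052.2000 N
  Ry@0 = +4015.7337 N
  Ry@4 = +2087.2763 N

644.862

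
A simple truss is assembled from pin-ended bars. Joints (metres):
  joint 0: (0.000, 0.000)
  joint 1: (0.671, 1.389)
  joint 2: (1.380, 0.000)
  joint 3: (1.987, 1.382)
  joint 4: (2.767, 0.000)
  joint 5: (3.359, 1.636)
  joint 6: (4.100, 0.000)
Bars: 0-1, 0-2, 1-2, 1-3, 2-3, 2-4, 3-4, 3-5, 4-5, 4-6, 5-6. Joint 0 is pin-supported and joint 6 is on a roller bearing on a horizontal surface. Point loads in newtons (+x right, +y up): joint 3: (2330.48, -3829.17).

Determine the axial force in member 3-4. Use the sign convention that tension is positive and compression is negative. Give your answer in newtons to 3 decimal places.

N=7 nodes, M=11 members, R=3 reactions → 2N=14, M+R=14
member 0 (0-1): L=1.5426, (cx,cy)=(0.4350,0.9004)
member 1 (0-2): L=1.3800, (cx,cy)=(1.0000,0.0000)
member 2 (1-2): L=1.5595, (cx,cy)=(0.4546,-0.8907)
member 3 (1-3): L=1.3160, (cx,cy)=(1.0000,-0.0053)
member 4 (2-3): L=1.5094, (cx,cy)=(0.4021,0.9156)
member 5 (2-4): L=1.3870, (cx,cy)=(1.0000,0.0000)
member 6 (3-4): L=1.5869, (cx,cy)=(0.4915,-0.8709)
member 7 (3-5): L=1.3953, (cx,cy)=(0.9833,0.1820)
member 8 (4-5): L=1.7398, (cx,cy)=(0.3403,0.9403)
member 9 (4-6): L=1.3330, (cx,cy)=(1.0000,0.0000)
member 10 (5-6): L=1.7960, (cx,cy)=(0.4126,-0.9109)
solve A·x = −loads:
  F[0-1] = -1319.2262 N (compression)
  F[0-2] = +2904.3232 N (tension)
  F[1-2] = +1340.7506 N (tension)
  F[1-3] = -1183.4141 N (compression)
  F[2-3] = -1304.2855 N (compression)
  F[2-4] = +4038.3815 N (tension)
  F[3-4] = -3523.2868 N (compression)
  F[3-5] = -2345.8203 N (compression)
  F[4-5] = +3263.0241 N (tension)
  F[4-6] = +1196.3295 N (tension)
  F[5-6] = -2899.5880 N (compression)
  Rx@0 = -2330.4800 N
  Ry@0 = +1187.8812 N
  Ry@6 = +2641.2888 N

-3523.287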